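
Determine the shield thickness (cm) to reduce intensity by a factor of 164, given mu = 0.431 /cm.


x = ln(factor) / mu
x = ln(164) / 0.431
x = 11.833 cm

11.833


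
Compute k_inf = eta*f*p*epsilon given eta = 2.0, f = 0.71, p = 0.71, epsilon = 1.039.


k_inf = eta * f * p * epsilon
k_inf = 2.0 * 0.71 * 0.71 * 1.039
k_inf = 1.0475

1.0475


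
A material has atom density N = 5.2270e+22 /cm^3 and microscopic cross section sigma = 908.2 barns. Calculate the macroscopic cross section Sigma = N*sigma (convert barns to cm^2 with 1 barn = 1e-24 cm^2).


Sigma = N * sigma_barns * 1e-24
Sigma = 5.2270e+22 * 908.2 * 1e-24
Sigma = 47.472 /cm

47.472


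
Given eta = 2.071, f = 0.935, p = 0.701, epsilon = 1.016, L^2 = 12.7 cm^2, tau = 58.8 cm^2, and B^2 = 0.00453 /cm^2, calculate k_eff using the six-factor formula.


k_inf = eta*f*p*eps = 2.071*0.935*0.701*1.016 = 1.379124
P_TNL = 1/(1 + L^2*B^2) = 1/(1 + 12.7*0.00453) = 0.9455988
P_FNL = exp(-B^2*tau) = exp(-0.00453*58.8) = 0.7661602
k_eff = k_inf * P_TNL * P_FNL = 1.379124 * 0.9455988 * 0.7661602
k_eff = 0.99915

0.99915


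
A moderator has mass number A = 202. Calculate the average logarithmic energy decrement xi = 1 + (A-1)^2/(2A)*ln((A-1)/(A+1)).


xi = 1 + (A-1)^2/(2A) * ln((A-1)/(A+1))
xi = 1 + (202-1)^2/(2*202) * ln((202-1)/(202 +1))
xi = 0.0098684

0.0098684


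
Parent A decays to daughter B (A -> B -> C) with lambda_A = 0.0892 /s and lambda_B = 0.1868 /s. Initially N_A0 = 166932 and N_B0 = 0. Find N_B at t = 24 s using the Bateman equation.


N_B(t) = lambda_A * N_A0 / (lambda_B - lambda_A) * [exp(-lambda_A*t) - exp(-lambda_B*t)]
exp(-0.0892*24) = 0.1175608; exp(-0.1868*24) = 0.01129720
N_B = 0.0892 * 166932 / (0.1868 - 0.0892) * (0.1175608 - 0.01129720)
N_B = 16212

16212


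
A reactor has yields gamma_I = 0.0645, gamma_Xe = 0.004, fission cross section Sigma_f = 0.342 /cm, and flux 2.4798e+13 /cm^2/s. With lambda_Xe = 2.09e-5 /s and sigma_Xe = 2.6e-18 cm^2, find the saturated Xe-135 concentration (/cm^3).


Xe_eq = (gamma_I + gamma_Xe) * Sigma_f * phi / (lambda_Xe + sigma_Xe * phi)
Numerator = (0.0645 + 0.004) * 0.342 * 2.4798e+13 = 5.809427e+11
Denominator = 2.09e-5 + 2.6e-18 * 2.4798e+13 = 8.537480e-05
Xe_eq = 5.809427e+11 / 8.537480e-05 = 6.8046e+15 /cm^3

6.8046e+15


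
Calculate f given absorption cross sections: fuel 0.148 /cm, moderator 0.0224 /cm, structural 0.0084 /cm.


f = Sigma_a_fuel / (Sigma_a_fuel + Sigma_a_mod + Sigma_a_other)
f = 0.148 / (0.148 + 0.0224 + 0.0084)
f = 0.82774

0.82774


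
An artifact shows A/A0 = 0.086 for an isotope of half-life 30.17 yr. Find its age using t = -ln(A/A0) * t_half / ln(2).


lambda = ln(2) / t_half = ln(2) / 30.17 = 0.02297472 /yr
t = -ln(A/A0) / lambda
t = -ln(0.086) / 0.02297472
t = 106.79 yr

106.79


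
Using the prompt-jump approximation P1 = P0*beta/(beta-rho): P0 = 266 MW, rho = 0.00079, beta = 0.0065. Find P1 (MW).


P1/P0 = beta / (beta - rho)
P1/P0 = 0.0065 / (0.0065 - 0.00079) = 1.138354
P1 = 266 * 1.138354 = 302.80 MW

302.80


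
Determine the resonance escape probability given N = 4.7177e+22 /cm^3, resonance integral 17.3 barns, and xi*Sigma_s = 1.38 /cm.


p = exp(-N * I * 1e-24 / (xi*Sigma_s))
p = exp(-4.7177e+22 * 17.3 * 1e-24 / 1.38)
p = 0.55354

0.55354


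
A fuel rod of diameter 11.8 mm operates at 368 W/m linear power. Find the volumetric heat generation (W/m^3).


r = D / 2 / 1000 = 11.8 / 2 / 1000 = 0.0059 m
q''' = q' / (pi * r^2)
q''' = 368 / (pi * 0.0059^2)
q''' = 3.3651e+06 W/m^3

3.3651e+06


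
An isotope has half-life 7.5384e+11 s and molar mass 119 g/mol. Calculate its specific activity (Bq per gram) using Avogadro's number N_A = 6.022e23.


lambda = ln(2) / t_half = ln(2) / 7.5384e+11 = 9.194885e-13 /s
SA = lambda * N_A / M
SA = 9.194885e-13 * 6.022e23 / 119
SA = 4.6531e+09 Bq/g

4.6531e+09


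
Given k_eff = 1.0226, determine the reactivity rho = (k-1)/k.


rho = (k_eff - 1) / k_eff
rho = (1.0226 - 1) / 1.0226
rho = 0.022101

0.022101


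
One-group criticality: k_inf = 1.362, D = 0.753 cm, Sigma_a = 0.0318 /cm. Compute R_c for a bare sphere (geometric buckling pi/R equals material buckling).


L^2 = D / Sigma_a = 0.753 / 0.0318 = 23.67925 cm^2
B_m^2 = (k_inf - 1) / L^2 = (1.362 - 1) / 23.67925 = 0.01528765 /cm^2
For a bare sphere: B_g = pi/R, so R_c = pi / sqrt(B_m^2)
R_c = pi / sqrt(0.01528765) = 25.409 cm

25.409


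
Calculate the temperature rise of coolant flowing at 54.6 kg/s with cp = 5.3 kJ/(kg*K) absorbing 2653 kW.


dT = Q / (m_dot * cp)
dT = 2653 / (54.6 * 5.3)
dT = 9.1679 C

9.1679


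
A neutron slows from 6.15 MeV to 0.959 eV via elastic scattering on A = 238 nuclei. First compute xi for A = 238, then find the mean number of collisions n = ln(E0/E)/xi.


xi = 1 + (A-1)^2/(2A)*ln((A-1)/(A+1)) = 0.008379872 (for A = 238)
n = ln(E0/E) / xi
n = ln(6.15e6 / 0.959) / 0.008379872
n = ln(6.412930e+06) / 0.008379872 = 1870.4

1870.4


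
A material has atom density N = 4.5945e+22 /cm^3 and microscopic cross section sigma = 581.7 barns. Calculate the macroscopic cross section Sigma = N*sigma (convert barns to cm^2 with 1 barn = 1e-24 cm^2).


Sigma = N * sigma_barns * 1e-24
Sigma = 4.5945e+22 * 581.7 * 1e-24
Sigma = 26.726 /cm

26.726


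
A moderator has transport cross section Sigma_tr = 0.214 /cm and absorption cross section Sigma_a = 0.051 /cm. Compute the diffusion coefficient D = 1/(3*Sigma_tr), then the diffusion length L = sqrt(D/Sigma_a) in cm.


D = 1 / (3 * Sigma_tr) = 1 / (3 * 0.214) = 1.557632 cm
L = sqrt(D / Sigma_a)
L = sqrt(1.557632 / 0.051)
L = 5.5265 cm

5.5265


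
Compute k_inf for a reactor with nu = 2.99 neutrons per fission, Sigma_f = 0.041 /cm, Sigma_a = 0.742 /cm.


k_inf = nu * Sigma_f / Sigma_a
k_inf = 2.99 * 0.041 / 0.742
k_inf = 0.16522

0.16522


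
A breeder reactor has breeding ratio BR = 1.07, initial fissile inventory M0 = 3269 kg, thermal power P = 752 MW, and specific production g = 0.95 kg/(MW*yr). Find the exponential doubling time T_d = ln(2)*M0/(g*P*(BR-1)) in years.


Breeding gain G = BR - 1 = 1.07 - 1 = 0.07
Fissile production rate = g * P * G = 0.95 * 752 * 0.07 = 50.008 kg/yr
T_d = ln(2) * M0 / (g * P * G)
T_d = ln(2) * 3269 / 50.008 = 45.311 yr

45.311


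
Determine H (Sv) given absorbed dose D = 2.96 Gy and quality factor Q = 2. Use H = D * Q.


H = D * Q
H = 2.96 * 2
H = 5.9200 Sv

5.9200


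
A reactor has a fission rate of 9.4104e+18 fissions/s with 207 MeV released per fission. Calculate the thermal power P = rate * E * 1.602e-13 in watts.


P = fission_rate * E_MeV * 1.602e-13
P = 9.4104e+18 * 207 * 1.602e-13
P = 3.1206e+08 W

3.1206e+08


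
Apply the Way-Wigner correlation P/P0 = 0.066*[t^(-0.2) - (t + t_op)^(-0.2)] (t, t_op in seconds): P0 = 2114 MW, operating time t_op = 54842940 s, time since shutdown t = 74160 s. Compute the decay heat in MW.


P/P0 = 0.066 * [t^(-0.2) - (t + t_op)^(-0.2)]
P/P0 = 0.066 * [74160^(-0.2) - (74160 + 54842940)^(-0.2)]
P/P0 = 0.066 * [0.1061613 - 0.02831773] = 0.005137676
P = 2114 * 0.005137676 = 10.861 MW

10.861


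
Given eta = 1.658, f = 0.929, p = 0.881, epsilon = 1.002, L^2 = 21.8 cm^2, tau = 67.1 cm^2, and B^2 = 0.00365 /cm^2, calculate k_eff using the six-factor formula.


k_inf = eta*f*p*eps = 1.658*0.929*0.881*1.002 = 1.359702
P_TNL = 1/(1 + L^2*B^2) = 1/(1 + 21.8*0.00365) = 0.9262947
P_FNL = exp(-B^2*tau) = exp(-0.00365*67.1) = 0.7827711
k_eff = k_inf * P_TNL * P_FNL = 1.359702 * 0.9262947 * 0.7827711
k_eff = 0.98589

0.98589


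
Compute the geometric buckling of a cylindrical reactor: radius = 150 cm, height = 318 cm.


B^2 = (2.405/R)^2 + (pi/H)^2
B^2 = (2.405/150)^2 + (pi/318)^2
B^2 = 3.5467e-04 /cm^2

3.5467e-04


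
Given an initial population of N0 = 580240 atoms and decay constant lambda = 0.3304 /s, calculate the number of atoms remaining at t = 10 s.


N = N0 * exp(-lambda * t)
N = 580240 * exp(-0.3304 * 10)
N = 21316

21316


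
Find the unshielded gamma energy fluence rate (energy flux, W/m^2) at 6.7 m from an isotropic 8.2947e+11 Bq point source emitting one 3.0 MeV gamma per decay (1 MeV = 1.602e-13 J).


psi = A * E * 1.602e-13 / (4*pi*r^2)
psi = 8.2947e+11 * 3.0 * 1.602e-13 / (4*pi*6.7^2)
psi = 7.0668e-04 W/m^2

7.0668e-04


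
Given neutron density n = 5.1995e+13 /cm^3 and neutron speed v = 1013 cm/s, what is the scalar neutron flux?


phi = n * v
phi = 5.1995e+13 * 1013
phi = 5.2671e+16 /cm^2/s

5.2671e+16


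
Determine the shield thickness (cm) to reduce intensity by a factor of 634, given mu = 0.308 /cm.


x = ln(factor) / mu
x = ln(634) / 0.308
x = 20.948 cm

20.948


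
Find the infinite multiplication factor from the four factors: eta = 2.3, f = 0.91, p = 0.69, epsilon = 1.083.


k_inf = eta * f * p * epsilon
k_inf = 2.3 * 0.91 * 0.69 * 1.083
k_inf = 1.5640

1.5640


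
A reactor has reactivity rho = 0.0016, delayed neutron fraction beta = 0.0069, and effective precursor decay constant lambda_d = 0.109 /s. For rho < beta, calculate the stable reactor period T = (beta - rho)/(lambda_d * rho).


T = (beta - rho) / (lambda_d * rho)
T = (0.0069 - 0.0016) / (0.109 * 0.0016)
T = 30.390 s

30.390


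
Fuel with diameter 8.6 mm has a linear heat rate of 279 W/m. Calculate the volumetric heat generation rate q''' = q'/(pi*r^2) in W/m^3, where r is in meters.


r = D / 2 / 1000 = 8.6 / 2 / 1000 = 0.0043 m
q''' = q' / (pi * r^2)
q''' = 279 / (pi * 0.0043^2)
q''' = 4.8031e+06 W/m^3

4.8031e+06


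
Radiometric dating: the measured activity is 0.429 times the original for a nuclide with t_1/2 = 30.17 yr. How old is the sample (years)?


lambda = ln(2) / t_half = ln(2) / 30.17 = 0.02297472 /yr
t = -ln(A/A0) / lambda
t = -ln(0.429) / 0.02297472
t = 36.836 yr

36.836


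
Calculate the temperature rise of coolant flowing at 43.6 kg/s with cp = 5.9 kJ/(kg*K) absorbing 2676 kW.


dT = Q / (m_dot * cp)
dT = 2676 / (43.6 * 5.9)
dT = 10.403 C

10.403


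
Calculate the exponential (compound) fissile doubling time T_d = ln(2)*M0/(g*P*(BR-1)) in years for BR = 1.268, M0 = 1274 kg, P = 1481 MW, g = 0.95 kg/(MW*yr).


Breeding gain G = BR - 1 = 1.268 - 1 = 0.268
Fissile production rate = g * P * G = 0.95 * 1481 * 0.268 = 377.0626 kg/yr
T_d = ln(2) * M0 / (g * P * G)
T_d = ln(2) * 1274 / 377.0626 = 2.3420 yr

2.3420


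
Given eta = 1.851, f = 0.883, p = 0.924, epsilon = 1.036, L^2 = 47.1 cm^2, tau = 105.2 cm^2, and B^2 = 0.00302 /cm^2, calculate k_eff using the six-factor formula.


k_inf = eta*f*p*eps = 1.851*0.883*0.924*1.036 = 1.564584
P_TNL = 1/(1 + L^2*B^2) = 1/(1 + 47.1*0.00302) = 0.8754712
P_FNL = exp(-B^2*tau) = exp(-0.00302*105.2) = 0.7278182
k_eff = k_inf * P_TNL * P_FNL = 1.564584 * 0.8754712 * 0.7278182
k_eff = 0.99693

0.99693


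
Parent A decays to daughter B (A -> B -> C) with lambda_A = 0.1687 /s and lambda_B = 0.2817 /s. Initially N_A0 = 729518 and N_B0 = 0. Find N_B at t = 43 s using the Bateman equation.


N_B(t) = lambda_A * N_A0 / (lambda_B - lambda_A) * [exp(-lambda_A*t) - exp(-lambda_B*t)]
exp(-0.1687*43) = 7.072686e-04; exp(-0.2817*43) = 5.487159e-06
N_B = 0.1687 * 729518 / (0.2817 - 0.1687) * (7.072686e-04 - 5.487159e-06)
N_B = 764.32

764.32


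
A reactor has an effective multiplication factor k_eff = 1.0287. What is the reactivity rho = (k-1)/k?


rho = (k_eff - 1) / k_eff
rho = (1.0287 - 1) / 1.0287
rho = 0.027899

0.027899


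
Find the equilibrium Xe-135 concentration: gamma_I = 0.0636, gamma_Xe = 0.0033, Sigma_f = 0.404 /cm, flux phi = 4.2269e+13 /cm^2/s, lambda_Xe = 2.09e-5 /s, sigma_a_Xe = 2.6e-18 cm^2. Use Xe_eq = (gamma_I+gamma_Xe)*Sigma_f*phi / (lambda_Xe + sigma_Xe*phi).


Xe_eq = (gamma_I + gamma_Xe) * Sigma_f * phi / (lambda_Xe + sigma_Xe * phi)
Numerator = (0.0636 + 0.0033) * 0.404 * 4.2269e+13 = 1.142430e+12
Denominator = 2.09e-5 + 2.6e-18 * 4.2269e+13 = 1.307994e-04
Xe_eq = 1.142430e+12 / 1.307994e-04 = 8.7342e+15 /cm^3

8.7342e+15


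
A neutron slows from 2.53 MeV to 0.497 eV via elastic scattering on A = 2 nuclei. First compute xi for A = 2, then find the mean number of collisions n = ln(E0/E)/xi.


xi = 1 + (A-1)^2/(2A)*ln((A-1)/(A+1)) = 0.7253469 (for A = 2)
n = ln(E0/E) / xi
n = ln(2.53e6 / 0.497) / 0.7253469
n = ln(5.090543e+06) / 0.7253469 = 21.290

21.290


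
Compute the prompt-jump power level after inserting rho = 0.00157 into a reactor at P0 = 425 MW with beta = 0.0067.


P1/P0 = beta / (beta - rho)
P1/P0 = 0.0067 / (0.0067 - 0.00157) = 1.306043
P1 = 425 * 1.306043 = 555.07 MW

555.07


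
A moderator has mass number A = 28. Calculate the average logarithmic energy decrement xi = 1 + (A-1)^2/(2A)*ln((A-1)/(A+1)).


xi = 1 + (A-1)^2/(2A) * ln((A-1)/(A+1))
xi = 1 + (28-1)^2/(2*28) * ln((28-1)/(28 +1))
xi = 0.069757

0.069757


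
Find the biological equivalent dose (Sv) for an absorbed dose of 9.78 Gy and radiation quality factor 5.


H = D * Q
H = 9.78 * 5
H = 48.900 Sv

48.900


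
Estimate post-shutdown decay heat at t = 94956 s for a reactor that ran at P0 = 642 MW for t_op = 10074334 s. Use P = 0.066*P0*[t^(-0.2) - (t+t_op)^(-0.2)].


P/P0 = 0.066 * [t^(-0.2) - (t + t_op)^(-0.2)]
P/P0 = 0.066 * [94956^(-0.2) - (94956 + 10074334)^(-0.2)]
P/P0 = 0.066 * [0.1010405 - 0.03967728] = 0.004049973
P = 642 * 0.004049973 = 2.6001 MW

2.6001


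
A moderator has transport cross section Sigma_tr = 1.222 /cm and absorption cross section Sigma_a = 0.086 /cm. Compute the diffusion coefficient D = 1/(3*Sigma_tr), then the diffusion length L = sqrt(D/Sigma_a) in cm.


D = 1 / (3 * Sigma_tr) = 1 / (3 * 1.222) = 0.2727769 cm
L = sqrt(D / Sigma_a)
L = sqrt(0.2727769 / 0.086)
L = 1.7810 cm

1.7810


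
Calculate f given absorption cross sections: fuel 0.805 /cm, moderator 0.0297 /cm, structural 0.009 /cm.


f = Sigma_a_fuel / (Sigma_a_fuel + Sigma_a_mod + Sigma_a_other)
f = 0.805 / (0.805 + 0.0297 + 0.009)
f = 0.95413

0.95413


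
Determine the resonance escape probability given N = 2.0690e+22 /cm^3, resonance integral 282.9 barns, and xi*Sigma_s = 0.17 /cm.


p = exp(-N * I * 1e-24 / (xi*Sigma_s))
p = exp(-2.0690e+22 * 282.9 * 1e-24 / 0.17)
p = 1.1143e-15

1.1143e-15


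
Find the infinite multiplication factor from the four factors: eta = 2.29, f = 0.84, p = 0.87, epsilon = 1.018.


k_inf = eta * f * p * epsilon
k_inf = 2.29 * 0.84 * 0.87 * 1.018
k_inf = 1.7037

1.7037


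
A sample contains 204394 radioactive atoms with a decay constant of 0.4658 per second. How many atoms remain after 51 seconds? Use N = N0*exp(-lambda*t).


N = N0 * exp(-lambda * t)
N = 204394 * exp(-0.4658 * 51)
N = 9.8504e-06

9.8504e-06


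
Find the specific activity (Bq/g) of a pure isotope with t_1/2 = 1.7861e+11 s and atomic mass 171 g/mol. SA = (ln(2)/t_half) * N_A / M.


lambda = ln(2) / t_half = ln(2) / 1.7861e+11 = 3.880786e-12 /s
SA = lambda * N_A / M
SA = 3.880786e-12 * 6.022e23 / 171
SA = 1.3667e+10 Bq/g

1.3667e+10


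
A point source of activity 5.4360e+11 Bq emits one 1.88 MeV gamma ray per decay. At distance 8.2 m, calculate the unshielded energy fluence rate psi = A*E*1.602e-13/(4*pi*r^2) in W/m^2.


psi = A * E * 1.602e-13 / (4*pi*r^2)
psi = 5.4360e+11 * 1.88 * 1.602e-13 / (4*pi*8.2^2)
psi = 1.9376e-04 W/m^2

1.9376e-04


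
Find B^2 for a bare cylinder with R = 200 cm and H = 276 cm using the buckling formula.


B^2 = (2.405/R)^2 + (pi/H)^2
B^2 = (2.405/200)^2 + (pi/276)^2
B^2 = 2.7416e-04 /cm^2

2.7416e-04


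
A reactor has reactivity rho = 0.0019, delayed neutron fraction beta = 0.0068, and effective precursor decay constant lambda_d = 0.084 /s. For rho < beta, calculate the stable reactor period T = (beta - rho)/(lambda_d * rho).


T = (beta - rho) / (lambda_d * rho)
T = (0.0068 - 0.0019) / (0.084 * 0.0019)
T = 30.702 s

30.702


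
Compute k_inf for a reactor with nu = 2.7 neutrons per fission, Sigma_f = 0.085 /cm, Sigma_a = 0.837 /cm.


k_inf = nu * Sigma_f / Sigma_a
k_inf = 2.7 * 0.085 / 0.837
k_inf = 0.27419

0.27419


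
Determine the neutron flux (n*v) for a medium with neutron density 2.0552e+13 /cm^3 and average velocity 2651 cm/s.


phi = n * v
phi = 2.0552e+13 * 2651
phi = 5.4483e+16 /cm^2/s

5.4483e+16


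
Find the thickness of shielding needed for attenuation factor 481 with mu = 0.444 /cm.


x = ln(factor) / mu
x = ln(481) / 0.444
x = 13.910 cm

13.910


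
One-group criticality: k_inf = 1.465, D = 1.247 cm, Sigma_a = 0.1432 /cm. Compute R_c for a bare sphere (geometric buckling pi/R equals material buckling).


L^2 = D / Sigma_a = 1.247 / 0.1432 = 8.708101 cm^2
B_m^2 = (k_inf - 1) / L^2 = (1.465 - 1) / 8.708101 = 0.05339855 /cm^2
For a bare sphere: B_g = pi/R, so R_c = pi / sqrt(B_m^2)
R_c = pi / sqrt(0.05339855) = 13.595 cm

13.595


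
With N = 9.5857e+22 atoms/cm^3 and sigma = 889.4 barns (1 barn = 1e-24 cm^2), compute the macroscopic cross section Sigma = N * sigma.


Sigma = N * sigma_barns * 1e-24
Sigma = 9.5857e+22 * 889.4 * 1e-24
Sigma = 85.255 /cm

85.255


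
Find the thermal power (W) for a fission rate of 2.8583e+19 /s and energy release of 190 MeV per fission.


P = fission_rate * E_MeV * 1.602e-13
P = 2.8583e+19 * 190 * 1.602e-13
P = 8.7001e+08 W

8.7001e+08


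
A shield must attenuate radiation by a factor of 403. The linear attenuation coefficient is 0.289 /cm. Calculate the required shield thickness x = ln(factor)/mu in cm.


x = ln(factor) / mu
x = ln(403) / 0.289
x = 20.758 cm

20.758


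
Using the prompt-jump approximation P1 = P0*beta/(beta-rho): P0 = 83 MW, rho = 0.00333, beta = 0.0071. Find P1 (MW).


P1/P0 = beta / (beta - rho)
P1/P0 = 0.0071 / (0.0071 - 0.00333) = 1.883289
P1 = 83 * 1.883289 = 156.31 MW

156.31


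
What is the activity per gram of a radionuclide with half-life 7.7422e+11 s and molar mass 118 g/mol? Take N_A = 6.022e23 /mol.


lambda = ln(2) / t_half = ln(2) / 7.7422e+11 = 8.952845e-13 /s
SA = lambda * N_A / M
SA = 8.952845e-13 * 6.022e23 / 118
SA = 4.5690e+09 Bq/g

4.5690e+09


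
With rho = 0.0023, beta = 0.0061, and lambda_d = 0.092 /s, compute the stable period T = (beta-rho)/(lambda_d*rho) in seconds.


T = (beta - rho) / (lambda_d * rho)
T = (0.0061 - 0.0023) / (0.092 * 0.0023)
T = 17.958 s

17.958


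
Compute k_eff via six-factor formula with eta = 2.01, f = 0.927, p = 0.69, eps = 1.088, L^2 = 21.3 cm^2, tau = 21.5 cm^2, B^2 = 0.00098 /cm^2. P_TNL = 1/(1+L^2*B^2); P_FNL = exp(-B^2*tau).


k_inf = eta*f*p*eps = 2.01*0.927*0.69*1.088 = 1.398794
P_TNL = 1/(1 + L^2*B^2) = 1/(1 + 21.3*0.00098) = 0.9795528
P_FNL = exp(-B^2*tau) = exp(-0.00098*21.5) = 0.9791504
k_eff = k_inf * P_TNL * P_FNL = 1.398794 * 0.9795528 * 0.9791504
k_eff = 1.3416

1.3416


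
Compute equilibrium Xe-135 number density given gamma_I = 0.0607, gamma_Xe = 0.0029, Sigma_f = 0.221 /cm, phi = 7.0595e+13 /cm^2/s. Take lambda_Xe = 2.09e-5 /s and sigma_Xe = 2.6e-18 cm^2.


Xe_eq = (gamma_I + gamma_Xe) * Sigma_f * phi / (lambda_Xe + sigma_Xe * phi)
Numerator = (0.0607 + 0.0029) * 0.221 * 7.0595e+13 = 9.922551e+11
Denominator = 2.09e-5 + 2.6e-18 * 7.0595e+13 = 2.044470e-04
Xe_eq = 9.922551e+11 / 2.044470e-04 = 4.8534e+15 /cm^3

4.8534e+15


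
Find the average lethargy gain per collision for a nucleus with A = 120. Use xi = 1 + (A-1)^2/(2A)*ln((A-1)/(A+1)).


xi = 1 + (A-1)^2/(2A) * ln((A-1)/(A+1))
xi = 1 + (120-1)^2/(2*120) * ln((120-1)/(120 +1))
xi = 0.016574

0.016574


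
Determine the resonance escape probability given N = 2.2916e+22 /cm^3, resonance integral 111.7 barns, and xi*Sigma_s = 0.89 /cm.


p = exp(-N * I * 1e-24 / (xi*Sigma_s))
p = exp(-2.2916e+22 * 111.7 * 1e-24 / 0.89)
p = 0.056355

0.056355


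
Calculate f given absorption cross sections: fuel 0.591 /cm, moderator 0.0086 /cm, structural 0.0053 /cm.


f = Sigma_a_fuel / (Sigma_a_fuel + Sigma_a_mod + Sigma_a_other)
f = 0.591 / (0.591 + 0.0086 + 0.0053)
f = 0.97702

0.97702


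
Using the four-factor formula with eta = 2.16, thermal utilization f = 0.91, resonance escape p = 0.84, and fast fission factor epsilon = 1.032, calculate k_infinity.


k_inf = eta * f * p * epsilon
k_inf = 2.16 * 0.91 * 0.84 * 1.032
k_inf = 1.7039

1.7039


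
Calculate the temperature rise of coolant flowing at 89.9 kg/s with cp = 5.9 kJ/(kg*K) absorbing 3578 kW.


dT = Q / (m_dot * cp)
dT = 3578 / (89.9 * 5.9)
dT = 6.7457 C

6.7457


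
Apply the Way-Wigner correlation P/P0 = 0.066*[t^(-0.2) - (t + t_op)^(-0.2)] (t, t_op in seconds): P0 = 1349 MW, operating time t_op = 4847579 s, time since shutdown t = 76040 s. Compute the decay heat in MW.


P/P0 = 0.066 * [t^(-0.2) - (t + t_op)^(-0.2)]
P/P0 = 0.066 * [76040^(-0.2) - (76040 + 4847579)^(-0.2)]
P/P0 = 0.066 * [0.1056310 - 0.04587152] = 0.003944126
P = 1349 * 0.003944126 = 5.3206 MW

5.3206


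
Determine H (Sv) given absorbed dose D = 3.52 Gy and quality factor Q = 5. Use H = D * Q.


H = D * Q
H = 3.52 * 5
H = 17.600 Sv

17.600


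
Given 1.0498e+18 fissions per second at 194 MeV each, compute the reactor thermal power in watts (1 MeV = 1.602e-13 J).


P = fission_rate * E_MeV * 1.602e-13
P = 1.0498e+18 * 194 * 1.602e-13
P = 3.2627e+07 W

3.2627e+07


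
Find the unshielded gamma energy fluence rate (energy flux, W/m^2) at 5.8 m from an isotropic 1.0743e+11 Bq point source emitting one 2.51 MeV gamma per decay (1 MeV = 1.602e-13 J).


psi = A * E * 1.602e-13 / (4*pi*r^2)
psi = 1.0743e+11 * 2.51 * 1.602e-13 / (4*pi*5.8^2)
psi = 1.0219e-04 W/m^2

1.0219e-04


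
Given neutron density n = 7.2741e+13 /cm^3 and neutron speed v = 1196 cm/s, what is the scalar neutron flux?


phi = n * v
phi = 7.2741e+13 * 1196
phi = 8.6998e+16 /cm^2/s

8.6998e+16


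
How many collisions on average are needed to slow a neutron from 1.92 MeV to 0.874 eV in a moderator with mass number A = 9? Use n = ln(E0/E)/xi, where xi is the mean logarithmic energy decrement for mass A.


xi = 1 + (A-1)^2/(2A)*ln((A-1)/(A+1)) = 0.2066007 (for A = 9)
n = ln(E0/E) / xi
n = ln(1.92e6 / 0.874) / 0.2066007
n = ln(2.196796e+06) / 0.2066007 = 70.680

70.680


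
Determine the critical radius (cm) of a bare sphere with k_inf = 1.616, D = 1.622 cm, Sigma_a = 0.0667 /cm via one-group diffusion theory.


L^2 = D / Sigma_a = 1.622 / 0.0667 = 24.31784 cm^2
B_m^2 = (k_inf - 1) / L^2 = (1.616 - 1) / 24.31784 = 0.02533120 /cm^2
For a bare sphere: B_g = pi/R, so R_c = pi / sqrt(B_m^2)
R_c = pi / sqrt(0.02533120) = 19.739 cm

19.739


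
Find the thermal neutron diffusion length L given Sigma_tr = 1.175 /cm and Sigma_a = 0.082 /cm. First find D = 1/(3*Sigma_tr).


D = 1 / (3 * Sigma_tr) = 1 / (3 * 1.175) = 0.2836879 cm
L = sqrt(D / Sigma_a)
L = sqrt(0.2836879 / 0.082)
L = 1.8600 cm

1.8600


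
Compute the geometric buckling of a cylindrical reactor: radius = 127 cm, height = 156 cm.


B^2 = (2.405/R)^2 + (pi/H)^2
B^2 = (2.405/127)^2 + (pi/156)^2
B^2 = 7.6417e-04 /cm^2

7.6417e-04


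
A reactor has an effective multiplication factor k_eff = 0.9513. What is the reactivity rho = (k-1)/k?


rho = (k_eff - 1) / k_eff
rho = (0.9513 - 1) / 0.9513
rho = -0.051193

-0.051193


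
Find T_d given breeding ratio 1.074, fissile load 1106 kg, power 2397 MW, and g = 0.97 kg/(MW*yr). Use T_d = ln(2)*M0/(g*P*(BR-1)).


Breeding gain G = BR - 1 = 1.074 - 1 = 0.074
Fissile production rate = g * P * G = 0.97 * 2397 * 0.074 = 172.05666 kg/yr
T_d = ln(2) * M0 / (g * P * G)
T_d = ln(2) * 1106 / 172.05666 = 4.4556 yr

4.4556


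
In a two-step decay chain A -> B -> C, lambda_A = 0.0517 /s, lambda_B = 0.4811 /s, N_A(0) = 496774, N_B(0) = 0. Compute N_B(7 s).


N_B(t) = lambda_A * N_A0 / (lambda_B - lambda_A) * [exp(-lambda_A*t) - exp(-lambda_B*t)]
exp(-0.0517*7) = 0.6963520; exp(-0.4811*7) = 0.03446882
N_B = 0.0517 * 496774 / (0.4811 - 0.0517) * (0.6963520 - 0.03446882)
N_B = 39588

39588


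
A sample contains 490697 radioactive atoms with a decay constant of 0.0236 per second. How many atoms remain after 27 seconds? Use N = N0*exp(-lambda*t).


N = N0 * exp(-lambda * t)
N = 490697 * exp(-0.0236 * 27)
N = 259466

259466


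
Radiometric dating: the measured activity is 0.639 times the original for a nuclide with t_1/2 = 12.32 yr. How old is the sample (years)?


lambda = ln(2) / t_half = ln(2) / 12.32 = 0.05626195 /yr
t = -ln(A/A0) / lambda
t = -ln(0.639) / 0.05626195
t = 7.9601 yr

7.9601


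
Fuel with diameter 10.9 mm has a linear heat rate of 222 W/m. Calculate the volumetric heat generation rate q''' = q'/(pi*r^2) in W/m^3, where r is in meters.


r = D / 2 / 1000 = 10.9 / 2 / 1000 = 0.00545 m
q''' = q' / (pi * r^2)
q''' = 222 / (pi * 0.00545^2)
q''' = 2.3791e+06 W/m^3

2.3791e+06


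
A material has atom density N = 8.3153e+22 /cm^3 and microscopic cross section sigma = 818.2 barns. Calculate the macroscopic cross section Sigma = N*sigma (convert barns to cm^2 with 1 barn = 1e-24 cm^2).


Sigma = N * sigma_barns * 1e-24
Sigma = 8.3153e+22 * 818.2 * 1e-24
Sigma = 68.036 /cm

68.036


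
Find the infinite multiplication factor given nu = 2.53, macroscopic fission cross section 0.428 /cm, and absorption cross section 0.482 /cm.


k_inf = nu * Sigma_f / Sigma_a
k_inf = 2.53 * 0.428 / 0.482
k_inf = 2.2466

2.2466


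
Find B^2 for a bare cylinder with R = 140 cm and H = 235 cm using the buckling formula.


B^2 = (2.405/R)^2 + (pi/H)^2
B^2 = (2.405/140)^2 + (pi/235)^2
B^2 = 4.7382e-04 /cm^2

4.7382e-04


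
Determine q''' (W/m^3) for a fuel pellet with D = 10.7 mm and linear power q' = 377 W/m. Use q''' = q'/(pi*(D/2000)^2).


r = D / 2 / 1000 = 10.7 / 2 / 1000 = 0.00535 m
q''' = q' / (pi * r^2)
q''' = 377 / (pi * 0.00535^2)
q''' = 4.1926e+06 W/m^3

4.1926e+06


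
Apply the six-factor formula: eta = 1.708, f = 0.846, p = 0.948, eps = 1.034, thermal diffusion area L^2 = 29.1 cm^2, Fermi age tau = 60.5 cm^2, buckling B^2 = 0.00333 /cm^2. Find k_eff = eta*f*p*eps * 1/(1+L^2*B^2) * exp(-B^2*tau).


k_inf = eta*f*p*eps = 1.708*0.846*0.948*1.034 = 1.416404
P_TNL = 1/(1 + L^2*B^2) = 1/(1 + 29.1*0.00333) = 0.9116576
P_FNL = exp(-B^2*tau) = exp(-0.00333*60.5) = 0.8175322
k_eff = k_inf * P_TNL * P_FNL = 1.416404 * 0.9116576 * 0.8175322
k_eff = 1.0557

1.0557


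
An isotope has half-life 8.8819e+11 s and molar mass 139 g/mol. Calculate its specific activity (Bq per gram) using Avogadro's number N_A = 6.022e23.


lambda = ln(2) / t_half = ln(2) / 8.8819e+11 = 7.804042e-13 /s
SA = lambda * N_A / M
SA = 7.804042e-13 * 6.022e23 / 139
SA = 3.3810e+09 Bq/g

3.3810e+09


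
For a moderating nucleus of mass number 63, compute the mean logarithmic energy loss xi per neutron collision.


xi = 1 + (A-1)^2/(2A) * ln((A-1)/(A+1))
xi = 1 + (63-1)^2/(2*63) * ln((63-1)/(63 +1))
xi = 0.031413

0.031413


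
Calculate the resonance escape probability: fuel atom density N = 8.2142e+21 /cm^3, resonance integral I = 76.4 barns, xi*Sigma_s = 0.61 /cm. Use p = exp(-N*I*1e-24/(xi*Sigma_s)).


p = exp(-N * I * 1e-24 / (xi*Sigma_s))
p = exp(-8.2142e+21 * 76.4 * 1e-24 / 0.61)
p = 0.35744

0.35744


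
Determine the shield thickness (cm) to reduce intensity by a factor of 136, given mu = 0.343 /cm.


x = ln(factor) / mu
x = ln(136) / 0.343
x = 14.323 cm

14.323


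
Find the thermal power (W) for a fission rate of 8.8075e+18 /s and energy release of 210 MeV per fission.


P = fission_rate * E_MeV * 1.602e-13
P = 8.8075e+18 * 210 * 1.602e-13
P = 2.9630e+08 W

2.9630e+08


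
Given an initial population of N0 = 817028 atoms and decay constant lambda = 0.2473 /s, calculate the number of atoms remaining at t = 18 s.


N = N0 * exp(-lambda * t)
N = 817028 * exp(-0.2473 * 18)
N = 9528.4

9528.4


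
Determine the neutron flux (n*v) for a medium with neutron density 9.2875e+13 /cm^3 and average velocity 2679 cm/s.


phi = n * v
phi = 9.2875e+13 * 2679
phi = 2.4881e+17 /cm^2/s

2.4881e+17


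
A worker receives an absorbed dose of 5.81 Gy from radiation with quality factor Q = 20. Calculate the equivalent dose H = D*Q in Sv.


H = D * Q
H = 5.81 * 20
H = 116.20 Sv

116.20


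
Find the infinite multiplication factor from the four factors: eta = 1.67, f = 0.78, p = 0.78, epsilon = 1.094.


k_inf = eta * f * p * epsilon
k_inf = 1.67 * 0.78 * 0.78 * 1.094
k_inf = 1.1115

1.1115


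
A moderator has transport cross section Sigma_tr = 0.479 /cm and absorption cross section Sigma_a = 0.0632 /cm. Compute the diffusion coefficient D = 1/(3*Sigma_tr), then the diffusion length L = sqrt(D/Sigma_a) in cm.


D = 1 / (3 * Sigma_tr) = 1 / (3 * 0.479) = 0.6958942 cm
L = sqrt(D / Sigma_a)
L = sqrt(0.6958942 / 0.0632)
L = 3.3183 cm

3.3183


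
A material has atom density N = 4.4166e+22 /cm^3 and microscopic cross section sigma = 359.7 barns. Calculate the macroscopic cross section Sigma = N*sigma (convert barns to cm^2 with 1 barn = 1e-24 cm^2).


Sigma = N * sigma_barns * 1e-24
Sigma = 4.4166e+22 * 359.7 * 1e-24
Sigma = 15.887 /cm

15.887


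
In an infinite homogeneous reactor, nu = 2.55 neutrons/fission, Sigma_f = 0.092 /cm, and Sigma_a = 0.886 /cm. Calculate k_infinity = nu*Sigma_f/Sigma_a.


k_inf = nu * Sigma_f / Sigma_a
k_inf = 2.55 * 0.092 / 0.886
k_inf = 0.26479

0.26479


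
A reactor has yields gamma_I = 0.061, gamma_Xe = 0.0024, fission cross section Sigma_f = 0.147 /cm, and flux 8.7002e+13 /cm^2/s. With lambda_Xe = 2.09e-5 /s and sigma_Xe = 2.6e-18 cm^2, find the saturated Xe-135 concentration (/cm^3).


Xe_eq = (gamma_I + gamma_Xe) * Sigma_f * phi / (lambda_Xe + sigma_Xe * phi)
Numerator = (0.061 + 0.0024) * 0.147 * 8.7002e+13 = 8.108412e+11
Denominator = 2.09e-5 + 2.6e-18 * 8.7002e+13 = 2.471052e-04
Xe_eq = 8.108412e+11 / 2.471052e-04 = 3.2814e+15 /cm^3

3.2814e+15


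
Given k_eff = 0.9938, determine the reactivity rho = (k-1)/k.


rho = (k_eff - 1) / k_eff
rho = (0.9938 - 1) / 0.9938
rho = -0.0062387

-0.0062387


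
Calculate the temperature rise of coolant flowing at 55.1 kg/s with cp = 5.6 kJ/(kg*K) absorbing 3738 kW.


dT = Q / (m_dot * cp)
dT = 3738 / (55.1 * 5.6)
dT = 12.114 C

12.114


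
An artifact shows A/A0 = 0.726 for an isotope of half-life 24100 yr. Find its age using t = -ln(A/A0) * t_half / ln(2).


lambda = ln(2) / t_half = ln(2) / 24100 = 2.876129e-05 /yr
t = -ln(A/A0) / lambda
t = -ln(0.726) / 2.876129e-05
t = 11133 yr

11133


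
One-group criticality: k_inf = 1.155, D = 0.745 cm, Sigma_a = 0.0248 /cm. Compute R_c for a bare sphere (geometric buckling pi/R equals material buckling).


L^2 = D / Sigma_a = 0.745 / 0.0248 = 30.04032 cm^2
B_m^2 = (k_inf - 1) / L^2 = (1.155 - 1) / 30.04032 = 0.005159732 /cm^2
For a bare sphere: B_g = pi/R, so R_c = pi / sqrt(B_m^2)
R_c = pi / sqrt(0.005159732) = 43.736 cm

43.736


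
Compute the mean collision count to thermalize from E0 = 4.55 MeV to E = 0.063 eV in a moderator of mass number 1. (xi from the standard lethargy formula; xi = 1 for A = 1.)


xi = 1 + (A-1)^2/(2A)*ln((A-1)/(A+1)) = 1 (for A = 1)
n = ln(E0/E) / xi
n = ln(4.55e6 / 0.063) / 1
n = ln(7.222222e+07) / 1 = 18.095

18.095


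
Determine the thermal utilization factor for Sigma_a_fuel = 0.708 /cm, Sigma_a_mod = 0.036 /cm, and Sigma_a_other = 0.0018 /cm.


f = Sigma_a_fuel / (Sigma_a_fuel + Sigma_a_mod + Sigma_a_other)
f = 0.708 / (0.708 + 0.036 + 0.0018)
f = 0.94932

0.94932


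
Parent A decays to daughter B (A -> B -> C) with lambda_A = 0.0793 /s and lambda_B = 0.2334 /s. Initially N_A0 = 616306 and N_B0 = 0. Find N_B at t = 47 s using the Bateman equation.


N_B(t) = lambda_A * N_A0 / (lambda_B - lambda_A) * [exp(-lambda_A*t) - exp(-lambda_B*t)]
exp(-0.0793*47) = 0.02406252; exp(-0.2334*47) = 1.721379e-05
N_B = 0.0793 * 616306 / (0.2334 - 0.0793) * (0.02406252 - 1.721379e-05)
N_B = 7626.0

7626.0


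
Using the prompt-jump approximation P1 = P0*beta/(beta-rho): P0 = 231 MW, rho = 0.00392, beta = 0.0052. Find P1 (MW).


P1/P0 = beta / (beta - rho)
P1/P0 = 0.0052 / (0.0052 - 0.00392) = 4.062500
P1 = 231 * 4.062500 = 938.44 MW

938.44


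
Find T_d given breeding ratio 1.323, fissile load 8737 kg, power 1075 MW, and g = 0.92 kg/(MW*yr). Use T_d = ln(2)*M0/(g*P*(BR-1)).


Breeding gain G = BR - 1 = 1.323 - 1 = 0.323
Fissile production rate = g * P * G = 0.92 * 1075 * 0.323 = 319.447 kg/yr
T_d = ln(2) * M0 / (g * P * G)
T_d = ln(2) * 8737 / 319.447 = 18.958 yr

18.958


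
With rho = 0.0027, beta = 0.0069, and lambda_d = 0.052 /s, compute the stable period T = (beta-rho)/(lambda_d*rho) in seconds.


T = (beta - rho) / (lambda_d * rho)
T = (0.0069 - 0.0027) / (0.052 * 0.0027)
T = 29.915 s

29.915


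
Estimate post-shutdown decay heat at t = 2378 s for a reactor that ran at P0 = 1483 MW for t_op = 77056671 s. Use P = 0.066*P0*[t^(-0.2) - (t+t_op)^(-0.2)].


P/P0 = 0.066 * [t^(-0.2) - (t + t_op)^(-0.2)]
P/P0 = 0.066 * [2378^(-0.2) - (2378 + 77056671)^(-0.2)]
P/P0 = 0.066 * [0.2112310 - 0.02646277] = 0.01219470
P = 1483 * 0.01219470 = 18.085 MW

18.085


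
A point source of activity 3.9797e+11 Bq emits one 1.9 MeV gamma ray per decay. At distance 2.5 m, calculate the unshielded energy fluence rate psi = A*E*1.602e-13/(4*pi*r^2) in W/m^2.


psi = A * E * 1.602e-13 / (4*pi*r^2)
psi = 3.9797e+11 * 1.9 * 1.602e-13 / (4*pi*2.5^2)
psi = 0.0015423 W/m^2

0.0015423


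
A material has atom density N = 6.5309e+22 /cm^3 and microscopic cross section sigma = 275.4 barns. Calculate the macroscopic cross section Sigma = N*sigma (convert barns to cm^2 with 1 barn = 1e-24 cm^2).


Sigma = N * sigma_barns * 1e-24
Sigma = 6.5309e+22 * 275.4 * 1e-24
Sigma = 17.986 /cm

17.986


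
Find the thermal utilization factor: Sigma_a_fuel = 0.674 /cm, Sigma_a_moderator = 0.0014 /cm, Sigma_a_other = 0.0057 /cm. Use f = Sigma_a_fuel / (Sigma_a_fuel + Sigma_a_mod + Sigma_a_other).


f = Sigma_a_fuel / (Sigma_a_fuel + Sigma_a_mod + Sigma_a_other)
f = 0.674 / (0.674 + 0.0014 + 0.0057)
f = 0.98958

0.98958


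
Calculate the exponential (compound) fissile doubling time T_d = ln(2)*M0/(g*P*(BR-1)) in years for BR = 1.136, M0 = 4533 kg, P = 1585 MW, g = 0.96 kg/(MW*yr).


Breeding gain G = BR - 1 = 1.136 - 1 = 0.136
Fissile production rate = g * P * G = 0.96 * 1585 * 0.136 = 206.9376 kg/yr
T_d = ln(2) * M0 / (g * P * G)
T_d = ln(2) * 4533 / 206.9376 = 15.183 yr

15.183


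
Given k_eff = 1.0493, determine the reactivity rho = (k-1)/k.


rho = (k_eff - 1) / k_eff
rho = (1.0493 - 1) / 1.0493
rho = 0.046984

0.046984


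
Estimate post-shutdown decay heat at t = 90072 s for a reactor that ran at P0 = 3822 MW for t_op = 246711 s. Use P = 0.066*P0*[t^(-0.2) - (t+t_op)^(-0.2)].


P/P0 = 0.066 * [t^(-0.2) - (t + t_op)^(-0.2)]
P/P0 = 0.066 * [90072^(-0.2) - (90072 + 246711)^(-0.2)]
P/P0 = 0.066 * [0.1021132 - 0.07843862] = 0.001562522
P = 3822 * 0.001562522 = 5.9720 MW

5.9720


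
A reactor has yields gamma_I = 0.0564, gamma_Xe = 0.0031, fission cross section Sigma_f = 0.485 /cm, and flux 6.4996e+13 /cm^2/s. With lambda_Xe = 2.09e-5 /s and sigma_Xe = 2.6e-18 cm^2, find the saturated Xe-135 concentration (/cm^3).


Xe_eq = (gamma_I + gamma_Xe) * Sigma_f * phi / (lambda_Xe + sigma_Xe * phi)
Numerator = (0.0564 + 0.0031) * 0.485 * 6.4996e+13 = 1.875622e+12
Denominator = 2.09e-5 + 2.6e-18 * 6.4996e+13 = 1.898896e-04
Xe_eq = 1.875622e+12 / 1.898896e-04 = 9.8774e+15 /cm^3

9.8774e+15


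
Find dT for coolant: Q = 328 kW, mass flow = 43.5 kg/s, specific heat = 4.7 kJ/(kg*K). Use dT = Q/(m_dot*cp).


dT = Q / (m_dot * cp)
dT = 328 / (43.5 * 4.7)
dT = 1.6043 C

1.6043


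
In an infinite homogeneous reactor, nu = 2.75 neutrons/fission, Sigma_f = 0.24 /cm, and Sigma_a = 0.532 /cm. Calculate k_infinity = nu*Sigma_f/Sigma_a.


k_inf = nu * Sigma_f / Sigma_a
k_inf = 2.75 * 0.24 / 0.532
k_inf = 1.2406

1.2406


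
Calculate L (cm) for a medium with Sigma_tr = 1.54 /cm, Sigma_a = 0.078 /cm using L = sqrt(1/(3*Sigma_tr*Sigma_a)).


D = 1 / (3 * Sigma_tr) = 1 / (3 * 1.54) = 0.2164502 cm
L = sqrt(D / Sigma_a)
L = sqrt(0.2164502 / 0.078)
L = 1.6658 cm

1.6658


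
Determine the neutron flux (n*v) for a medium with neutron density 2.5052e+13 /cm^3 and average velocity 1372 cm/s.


phi = n * v
phi = 2.5052e+13 * 1372
phi = 3.4371e+16 /cm^2/s

3.4371e+16


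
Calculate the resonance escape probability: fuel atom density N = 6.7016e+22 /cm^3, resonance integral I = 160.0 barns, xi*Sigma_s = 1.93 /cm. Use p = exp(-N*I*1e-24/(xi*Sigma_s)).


p = exp(-N * I * 1e-24 / (xi*Sigma_s))
p = exp(-6.7016e+22 * 160.0 * 1e-24 / 1.93)
p = 0.0038652

0.0038652


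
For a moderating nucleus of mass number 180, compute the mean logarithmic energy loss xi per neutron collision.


xi = 1 + (A-1)^2/(2A) * ln((A-1)/(A+1))
xi = 1 + (180-1)^2/(2*180) * ln((180-1)/(180 +1))
xi = 0.011070

0.011070


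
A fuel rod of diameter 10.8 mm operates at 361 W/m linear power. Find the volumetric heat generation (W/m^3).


r = D / 2 / 1000 = 10.8 / 2 / 1000 = 0.0054 m
q''' = q' / (pi * r^2)
q''' = 361 / (pi * 0.0054^2)
q''' = 3.9407e+06 W/m^3

3.9407e+06


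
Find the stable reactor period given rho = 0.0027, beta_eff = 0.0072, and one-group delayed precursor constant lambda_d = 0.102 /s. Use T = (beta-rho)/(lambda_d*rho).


T = (beta - rho) / (lambda_d * rho)
T = (0.0072 - 0.0027) / (0.102 * 0.0027)
T = 16.340 s

16.340


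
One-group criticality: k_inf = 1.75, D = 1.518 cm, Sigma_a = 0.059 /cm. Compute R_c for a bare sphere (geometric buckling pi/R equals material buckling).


L^2 = D / Sigma_a = 1.518 / 0.059 = 25.72881 cm^2
B_m^2 = (k_inf - 1) / L^2 = (1.75 - 1) / 25.72881 = 0.02915020 /cm^2
For a bare sphere: B_g = pi/R, so R_c = pi / sqrt(B_m^2)
R_c = pi / sqrt(0.02915020) = 18.400 cm

18.400


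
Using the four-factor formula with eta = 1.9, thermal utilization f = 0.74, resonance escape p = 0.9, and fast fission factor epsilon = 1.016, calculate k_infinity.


k_inf = eta * f * p * epsilon
k_inf = 1.9 * 0.74 * 0.9 * 1.016
k_inf = 1.2856

1.2856


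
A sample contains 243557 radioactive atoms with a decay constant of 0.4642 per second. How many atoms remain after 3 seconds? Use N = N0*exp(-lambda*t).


N = N0 * exp(-lambda * t)
N = 243557 * exp(-0.4642 * 3)
N = 60507

60507


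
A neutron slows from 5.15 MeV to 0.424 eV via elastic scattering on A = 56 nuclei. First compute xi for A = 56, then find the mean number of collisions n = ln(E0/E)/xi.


xi = 1 + (A-1)^2/(2A)*ln((A-1)/(A+1)) = 0.03529286 (for A = 56)
n = ln(E0/E) / xi
n = ln(5.15e6 / 0.424) / 0.03529286
n = ln(1.214623e+07) / 0.03529286 = 462.20

462.20


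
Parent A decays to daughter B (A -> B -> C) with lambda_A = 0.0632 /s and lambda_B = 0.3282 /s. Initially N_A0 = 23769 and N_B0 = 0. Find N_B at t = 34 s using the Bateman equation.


N_B(t) = lambda_A * N_A0 / (lambda_B - lambda_A) * [exp(-lambda_A*t) - exp(-lambda_B*t)]
exp(-0.0632*34) = 0.1166240; exp(-0.3282*34) = 1.424934e-05
N_B = 0.0632 * 23769 / (0.3282 - 0.0632) * (0.1166240 - 1.424934e-05)
N_B = 661.02

661.02


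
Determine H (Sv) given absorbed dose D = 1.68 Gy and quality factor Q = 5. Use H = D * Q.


H = D * Q
H = 1.68 * 5
H = 8.4000 Sv

8.4000


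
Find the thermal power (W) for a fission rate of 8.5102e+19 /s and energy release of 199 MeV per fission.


P = fission_rate * E_MeV * 1.602e-13
P = 8.5102e+19 * 199 * 1.602e-13
P = 2.7130e+09 W

2.7130e+09


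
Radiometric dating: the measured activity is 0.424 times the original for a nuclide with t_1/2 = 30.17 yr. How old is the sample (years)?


lambda = ln(2) / t_half = ln(2) / 30.17 = 0.02297472 /yr
t = -ln(A/A0) / lambda
t = -ln(0.424) / 0.02297472
t = 37.346 yr

37.346


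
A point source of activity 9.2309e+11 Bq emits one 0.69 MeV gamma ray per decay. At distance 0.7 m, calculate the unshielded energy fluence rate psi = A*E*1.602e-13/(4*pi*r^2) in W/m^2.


psi = A * E * 1.602e-13 / (4*pi*r^2)
psi = 9.2309e+11 * 0.69 * 1.602e-13 / (4*pi*0.7^2)
psi = 0.016571 W/m^2

0.016571


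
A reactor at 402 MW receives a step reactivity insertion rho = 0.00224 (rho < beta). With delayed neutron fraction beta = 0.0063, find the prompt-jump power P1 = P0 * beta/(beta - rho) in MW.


P1/P0 = beta / (beta - rho)
P1/P0 = 0.0063 / (0.0063 - 0.00224) = 1.551724
P1 = 402 * 1.551724 = 623.79 MW

623.79
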